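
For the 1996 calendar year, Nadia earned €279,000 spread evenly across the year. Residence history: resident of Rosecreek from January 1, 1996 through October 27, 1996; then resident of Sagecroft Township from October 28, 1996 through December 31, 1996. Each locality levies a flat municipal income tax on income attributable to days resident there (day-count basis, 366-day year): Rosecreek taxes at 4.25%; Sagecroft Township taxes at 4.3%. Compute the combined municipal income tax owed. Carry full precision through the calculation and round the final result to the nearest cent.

€11,882.27

Rosecreek, January 1 – October 27, 1996: 301 days → €279,000 × 4.25% × 301/366 = €9,751.6598
Sagecroft Township, October 28 – December 31, 1996: 65 days → €279,000 × 4.3% × 65/366 = €2,130.6148
Total = €11,882.2746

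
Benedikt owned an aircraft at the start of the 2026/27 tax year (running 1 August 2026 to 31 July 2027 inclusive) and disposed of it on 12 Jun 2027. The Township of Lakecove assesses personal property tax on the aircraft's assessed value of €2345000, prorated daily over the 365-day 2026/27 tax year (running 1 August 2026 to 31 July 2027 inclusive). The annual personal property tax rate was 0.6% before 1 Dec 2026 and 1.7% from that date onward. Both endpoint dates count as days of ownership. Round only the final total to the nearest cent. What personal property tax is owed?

€25891.37

1 Aug – 30 Nov 2026: 122 days at 0.6% → €2345000 × 0.6% × 122/365 = €4702.8493
1 Dec 2026 – 12 Jun 2027: 194 days at 1.7% → €2345000 × 1.7% × 194/365 = €21188.5205
Total = €25891.3699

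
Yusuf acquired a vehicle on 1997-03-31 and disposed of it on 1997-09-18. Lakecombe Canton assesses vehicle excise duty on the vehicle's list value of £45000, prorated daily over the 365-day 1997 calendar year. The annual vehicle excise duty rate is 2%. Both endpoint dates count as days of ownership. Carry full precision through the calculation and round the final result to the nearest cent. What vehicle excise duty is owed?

£424.11

Days held (1997-03-31 to 1997-09-18): 172 out of 365
Tax = £45000 × 2% × 172/365 = £424.1096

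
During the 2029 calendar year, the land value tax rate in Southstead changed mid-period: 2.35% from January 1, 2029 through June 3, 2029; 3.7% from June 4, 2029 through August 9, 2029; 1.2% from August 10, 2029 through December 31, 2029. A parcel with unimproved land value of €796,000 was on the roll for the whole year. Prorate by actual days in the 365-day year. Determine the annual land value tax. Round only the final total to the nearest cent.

€17,067.11

January 1 – June 3, 2029: 154 days at 2.35% → €796,000 × 2.35% × 154/365 = €7,892.3945
June 4 – August 9, 2029: 67 days at 3.7% → €796,000 × 3.7% × 67/365 = €5,406.2575
August 10 – December 31, 2029: 144 days at 1.2% → €796,000 × 1.2% × 144/365 = €3,768.4603
Total = €17,067.1123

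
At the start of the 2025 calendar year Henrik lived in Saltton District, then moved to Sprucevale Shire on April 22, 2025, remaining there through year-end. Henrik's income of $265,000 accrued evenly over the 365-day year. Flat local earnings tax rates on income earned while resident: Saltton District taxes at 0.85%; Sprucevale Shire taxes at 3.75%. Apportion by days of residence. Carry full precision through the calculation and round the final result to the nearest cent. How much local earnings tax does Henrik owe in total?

Saltton District, January 1 – April 21, 2025: 111 days → $265,000 × 0.85% × 111/365 = $685.0068
Sprucevale Shire, April 22 – December 31, 2025: 254 days → $265,000 × 3.75% × 254/365 = $6,915.4110
Total = $7,600.4178

$7,600.42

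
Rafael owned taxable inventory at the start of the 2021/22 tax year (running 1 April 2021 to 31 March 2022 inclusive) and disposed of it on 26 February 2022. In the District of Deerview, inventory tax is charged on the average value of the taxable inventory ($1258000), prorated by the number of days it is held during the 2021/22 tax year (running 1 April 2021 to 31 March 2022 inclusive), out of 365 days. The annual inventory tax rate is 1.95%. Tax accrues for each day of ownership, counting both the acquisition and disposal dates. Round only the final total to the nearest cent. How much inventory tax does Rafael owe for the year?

$22313.13

Days held (1 April 2021 – 26 February 2022): 332 out of 365
Tax = $1258000 × 1.95% × 332/365 = $22313.1288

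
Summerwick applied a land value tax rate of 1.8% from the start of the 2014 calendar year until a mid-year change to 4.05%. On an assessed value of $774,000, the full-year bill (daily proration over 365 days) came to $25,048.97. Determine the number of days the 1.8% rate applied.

Let d = days at the first rate; then 365 − d days at the second rate.
$774,000 × [1.8%·d + 4.05%·(365−d)] / 365 = $25,048.97
Solving gives d = 132, so the new rate took effect on May 13, 2014.

132 days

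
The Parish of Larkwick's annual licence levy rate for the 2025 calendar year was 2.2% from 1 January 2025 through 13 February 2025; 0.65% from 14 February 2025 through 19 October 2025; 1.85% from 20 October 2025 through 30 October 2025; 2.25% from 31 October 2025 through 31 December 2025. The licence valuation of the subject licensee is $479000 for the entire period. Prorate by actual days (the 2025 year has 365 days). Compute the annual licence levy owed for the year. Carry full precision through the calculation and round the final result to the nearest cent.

1 January – 13 February 2025: 44 days at 2.2% → $479000 × 2.2% × 44/365 = $1270.3342
14 February – 19 October 2025: 248 days at 0.65% → $479000 × 0.65% × 248/365 = $2115.4740
20 October – 30 October 2025: 11 days at 1.85% → $479000 × 1.85% × 11/365 = $267.0589
31 October – 31 December 2025: 62 days at 2.25% → $479000 × 2.25% × 62/365 = $1830.6986
Total = $5483.5658

$5483.57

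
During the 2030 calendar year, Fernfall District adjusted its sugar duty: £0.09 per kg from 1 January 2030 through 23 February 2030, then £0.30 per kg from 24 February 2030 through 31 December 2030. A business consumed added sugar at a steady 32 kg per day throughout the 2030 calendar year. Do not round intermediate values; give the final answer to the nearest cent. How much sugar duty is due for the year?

£3,141.12

1 January – 23 February 2030: 54 days × 32 kg/day = 1,728 kg at £0.09/kg → £155.52
24 February – 31 December 2030: 311 days × 32 kg/day = 9,952 kg at £0.30/kg → £2,985.60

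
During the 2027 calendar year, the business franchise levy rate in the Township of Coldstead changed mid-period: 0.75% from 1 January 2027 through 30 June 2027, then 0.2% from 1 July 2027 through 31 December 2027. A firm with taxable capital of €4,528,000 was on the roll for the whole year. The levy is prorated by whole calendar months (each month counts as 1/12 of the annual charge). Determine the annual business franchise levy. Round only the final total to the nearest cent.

€21,508.00

1 January – 30 June 2027: 6 months at 0.75% → €4,528,000 × 0.75% × 6/12 = €16,980.0000
1 July – 31 December 2027: 6 months at 0.2% → €4,528,000 × 0.2% × 6/12 = €4,528.0000
Total = €21,508.0000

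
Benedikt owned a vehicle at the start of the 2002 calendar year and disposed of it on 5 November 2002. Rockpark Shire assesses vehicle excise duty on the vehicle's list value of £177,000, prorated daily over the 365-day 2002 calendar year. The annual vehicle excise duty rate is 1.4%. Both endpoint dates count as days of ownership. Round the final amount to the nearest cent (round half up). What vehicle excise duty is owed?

Days held (1 January – 5 November 2002): 309 out of 365
Tax = £177,000 × 1.4% × 309/365 = £2,097.8137

£2,097.81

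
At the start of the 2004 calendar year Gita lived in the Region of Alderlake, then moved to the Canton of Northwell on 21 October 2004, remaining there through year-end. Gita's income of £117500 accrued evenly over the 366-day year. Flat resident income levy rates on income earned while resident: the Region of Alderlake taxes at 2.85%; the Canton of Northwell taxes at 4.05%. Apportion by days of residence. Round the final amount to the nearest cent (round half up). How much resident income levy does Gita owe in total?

The Region of Alderlake, 1 January – 20 October 2004: 294 days → £117500 × 2.85% × 294/366 = £2689.9795
The Canton of Northwell, 21 October – 31 December 2004: 72 days → £117500 × 4.05% × 72/366 = £936.1475
Total = £3626.1270

£3626.13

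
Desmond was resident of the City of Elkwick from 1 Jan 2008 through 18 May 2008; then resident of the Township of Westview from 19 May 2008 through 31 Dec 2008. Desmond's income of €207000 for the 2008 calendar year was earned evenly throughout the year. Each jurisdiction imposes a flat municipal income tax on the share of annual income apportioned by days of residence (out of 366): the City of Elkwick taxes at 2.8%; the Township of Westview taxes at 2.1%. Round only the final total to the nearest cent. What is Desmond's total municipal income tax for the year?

The City of Elkwick, 1 Jan – 18 May 2008: 139 days → €207000 × 2.8% × 139/366 = €2201.2131
The Township of Westview, 19 May – 31 Dec 2008: 227 days → €207000 × 2.1% × 227/366 = €2696.0902
Total = €4897.3033

€4897.30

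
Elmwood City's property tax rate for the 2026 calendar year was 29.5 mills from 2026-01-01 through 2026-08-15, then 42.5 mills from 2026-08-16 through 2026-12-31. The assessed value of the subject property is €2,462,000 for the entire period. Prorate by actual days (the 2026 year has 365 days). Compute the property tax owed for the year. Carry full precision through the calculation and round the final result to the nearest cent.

2026-01-01 to 2026-08-15: 227 days at 29.5 mills → €2,462,000 × 2.95% × 227/365 = €45,169.2685
2026-08-16 to 2026-12-31: 138 days at 42.5 mills → €2,462,000 × 4.25% × 138/365 = €39,560.6301
Total = €84,729.8986

€84,729.90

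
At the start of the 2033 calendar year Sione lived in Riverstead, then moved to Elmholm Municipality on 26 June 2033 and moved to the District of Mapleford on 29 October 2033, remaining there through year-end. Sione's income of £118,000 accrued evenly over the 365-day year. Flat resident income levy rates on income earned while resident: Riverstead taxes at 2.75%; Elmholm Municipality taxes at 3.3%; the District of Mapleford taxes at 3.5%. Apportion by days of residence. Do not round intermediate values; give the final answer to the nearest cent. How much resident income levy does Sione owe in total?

Riverstead, 1 January – 25 June 2033: 176 days → £118,000 × 2.75% × 176/365 = £1,564.7123
Elmholm Municipality, 26 June – 28 October 2033: 125 days → £118,000 × 3.3% × 125/365 = £1,333.5616
The District of Mapleford, 29 October – 31 December 2033: 64 days → £118,000 × 3.5% × 64/365 = £724.1644
Total = £3,622.4384

£3,622.44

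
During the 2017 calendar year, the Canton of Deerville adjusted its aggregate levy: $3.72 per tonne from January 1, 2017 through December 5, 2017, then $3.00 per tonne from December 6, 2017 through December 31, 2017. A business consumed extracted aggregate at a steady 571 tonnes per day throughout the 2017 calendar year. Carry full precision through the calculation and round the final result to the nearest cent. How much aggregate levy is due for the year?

January 1 – December 5, 2017: 339 days × 571 tonnes/day = 193,569 tonnes at $3.72/tonne → $720,076.68
December 6 – December 31, 2017: 26 days × 571 tonnes/day = 14,846 tonnes at $3.00/tonne → $44,538.00

$764,614.68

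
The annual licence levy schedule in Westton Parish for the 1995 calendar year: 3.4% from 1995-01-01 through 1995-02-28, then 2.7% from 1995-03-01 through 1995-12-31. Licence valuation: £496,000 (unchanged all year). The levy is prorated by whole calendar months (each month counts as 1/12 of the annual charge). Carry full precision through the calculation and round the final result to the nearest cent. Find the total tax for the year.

£13,970.67

1995-01-01 to 1995-02-28: 2 months at 3.4% → £496,000 × 3.4% × 2/12 = £2,810.6667
1995-03-01 to 1995-12-31: 10 months at 2.7% → £496,000 × 2.7% × 10/12 = £11,160.0000
Total = £13,970.6667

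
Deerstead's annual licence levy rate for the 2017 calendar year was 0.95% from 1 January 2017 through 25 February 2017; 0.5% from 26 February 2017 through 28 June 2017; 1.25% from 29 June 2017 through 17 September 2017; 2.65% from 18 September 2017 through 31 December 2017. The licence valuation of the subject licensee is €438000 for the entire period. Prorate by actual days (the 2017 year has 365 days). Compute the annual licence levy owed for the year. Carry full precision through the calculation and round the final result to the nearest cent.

1 January – 25 February 2017: 56 days at 0.95% → €438000 × 0.95% × 56/365 = €638.4000
26 February – 28 June 2017: 123 days at 0.5% → €438000 × 0.5% × 123/365 = €738.0000
29 June – 17 September 2017: 81 days at 1.25% → €438000 × 1.25% × 81/365 = €1215.0000
18 September – 31 December 2017: 105 days at 2.65% → €438000 × 2.65% × 105/365 = €3339.0000
Total = €5930.4000

€5930.40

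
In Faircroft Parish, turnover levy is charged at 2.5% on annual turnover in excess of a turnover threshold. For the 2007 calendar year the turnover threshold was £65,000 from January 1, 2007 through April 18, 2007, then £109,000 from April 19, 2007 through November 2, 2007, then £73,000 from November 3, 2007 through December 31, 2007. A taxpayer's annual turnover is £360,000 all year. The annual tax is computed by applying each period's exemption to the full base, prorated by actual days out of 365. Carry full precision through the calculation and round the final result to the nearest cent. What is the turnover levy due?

January 1 – April 18, 2007: 108 days, exemption £65,000 → (£360,000 − £65,000) × 2.5% × 108/365 = £2,182.1918
April 19 – November 2, 2007: 198 days, exemption £109,000 → (£360,000 − £109,000) × 2.5% × 198/365 = £3,403.9726
November 3 – December 31, 2007: 59 days, exemption £73,000 → (£360,000 − £73,000) × 2.5% × 59/365 = £1,159.7945
Total = £6,745.9589

£6,745.96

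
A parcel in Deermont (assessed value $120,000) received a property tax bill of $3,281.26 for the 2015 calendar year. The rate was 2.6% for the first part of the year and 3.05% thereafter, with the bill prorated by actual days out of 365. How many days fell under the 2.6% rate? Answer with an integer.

Let d = days at the first rate; then 365 − d days at the second rate.
$120,000 × [2.6%·d + 3.05%·(365−d)] / 365 = $3,281.26
Solving gives d = 256, so the new rate took effect on September 14, 2015.

256 days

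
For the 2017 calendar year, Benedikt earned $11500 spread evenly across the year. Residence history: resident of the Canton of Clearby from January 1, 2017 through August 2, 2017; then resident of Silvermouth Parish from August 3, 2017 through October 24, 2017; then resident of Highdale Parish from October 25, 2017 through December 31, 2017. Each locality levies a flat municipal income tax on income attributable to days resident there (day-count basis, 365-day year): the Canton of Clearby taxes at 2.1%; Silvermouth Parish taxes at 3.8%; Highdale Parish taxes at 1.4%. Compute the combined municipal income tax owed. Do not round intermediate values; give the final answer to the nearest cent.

The Canton of Clearby, January 1 – August 2, 2017: 214 days → $11500 × 2.1% × 214/365 = $141.5918
Silvermouth Parish, August 3 – October 24, 2017: 83 days → $11500 × 3.8% × 83/365 = $99.3726
Highdale Parish, October 25 – December 31, 2017: 68 days → $11500 × 1.4% × 68/365 = $29.9945
Total = $270.9589

$270.96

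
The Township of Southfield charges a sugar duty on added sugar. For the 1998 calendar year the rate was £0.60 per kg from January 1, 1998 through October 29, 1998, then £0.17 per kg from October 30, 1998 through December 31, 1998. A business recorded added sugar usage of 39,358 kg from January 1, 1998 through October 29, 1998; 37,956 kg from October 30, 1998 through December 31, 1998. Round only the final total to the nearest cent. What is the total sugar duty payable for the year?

£30067.32

January 1 – October 29, 1998: 39,358 kg at £0.60/kg → £23614.80
October 30 – December 31, 1998: 37,956 kg at £0.17/kg → £6452.52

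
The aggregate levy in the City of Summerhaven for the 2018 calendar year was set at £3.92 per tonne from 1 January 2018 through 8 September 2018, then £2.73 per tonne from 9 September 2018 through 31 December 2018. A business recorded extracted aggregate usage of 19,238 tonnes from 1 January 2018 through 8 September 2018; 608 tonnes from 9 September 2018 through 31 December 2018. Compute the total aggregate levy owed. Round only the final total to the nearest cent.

£77072.80

1 January – 8 September 2018: 19,238 tonnes at £3.92/tonne → £75412.96
9 September – 31 December 2018: 608 tonnes at £2.73/tonne → £1659.84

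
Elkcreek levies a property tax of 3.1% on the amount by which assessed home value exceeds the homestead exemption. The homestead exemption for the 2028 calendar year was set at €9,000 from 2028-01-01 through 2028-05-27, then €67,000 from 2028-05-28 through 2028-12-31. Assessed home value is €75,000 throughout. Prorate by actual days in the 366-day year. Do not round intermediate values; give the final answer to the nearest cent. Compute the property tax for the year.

2028-01-01 to 2028-05-27: 148 days, exemption €9,000 → (€75,000 − €9,000) × 3.1% × 148/366 = €827.3443
2028-05-28 to 2028-12-31: 218 days, exemption €67,000 → (€75,000 − €67,000) × 3.1% × 218/366 = €147.7158
Total = €975.0601

€975.06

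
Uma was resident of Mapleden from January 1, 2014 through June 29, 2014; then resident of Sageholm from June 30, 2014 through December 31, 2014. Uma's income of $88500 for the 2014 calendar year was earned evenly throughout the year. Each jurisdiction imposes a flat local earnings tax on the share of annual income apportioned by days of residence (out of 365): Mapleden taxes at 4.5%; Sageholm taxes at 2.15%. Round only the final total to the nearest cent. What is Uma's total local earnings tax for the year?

Mapleden, January 1 – June 29, 2014: 180 days → $88500 × 4.5% × 180/365 = $1963.9726
Sageholm, June 30 – December 31, 2014: 185 days → $88500 × 2.15% × 185/365 = $964.4075
Total = $2928.3801

$2928.38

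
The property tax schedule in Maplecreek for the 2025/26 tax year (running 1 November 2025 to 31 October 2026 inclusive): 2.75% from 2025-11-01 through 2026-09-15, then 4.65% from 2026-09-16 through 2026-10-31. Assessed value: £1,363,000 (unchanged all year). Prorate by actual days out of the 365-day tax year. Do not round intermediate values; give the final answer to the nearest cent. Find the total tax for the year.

£40,746.23

2025-11-01 to 2026-09-15: 319 days at 2.75% → £1,363,000 × 2.75% × 319/365 = £32,758.6781
2026-09-16 to 2026-10-31: 46 days at 4.65% → £1,363,000 × 4.65% × 46/365 = £7,987.5534
Total = £40,746.2315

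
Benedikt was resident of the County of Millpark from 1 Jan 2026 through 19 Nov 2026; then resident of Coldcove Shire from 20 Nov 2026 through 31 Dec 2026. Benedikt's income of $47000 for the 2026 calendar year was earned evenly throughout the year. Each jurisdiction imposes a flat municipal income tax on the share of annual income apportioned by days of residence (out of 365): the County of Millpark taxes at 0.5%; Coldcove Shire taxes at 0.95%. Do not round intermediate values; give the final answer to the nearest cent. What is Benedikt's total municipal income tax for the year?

The County of Millpark, 1 Jan – 19 Nov 2026: 323 days → $47000 × 0.5% × 323/365 = $207.9589
Coldcove Shire, 20 Nov – 31 Dec 2026: 42 days → $47000 × 0.95% × 42/365 = $51.3781
Total = $259.3370

$259.34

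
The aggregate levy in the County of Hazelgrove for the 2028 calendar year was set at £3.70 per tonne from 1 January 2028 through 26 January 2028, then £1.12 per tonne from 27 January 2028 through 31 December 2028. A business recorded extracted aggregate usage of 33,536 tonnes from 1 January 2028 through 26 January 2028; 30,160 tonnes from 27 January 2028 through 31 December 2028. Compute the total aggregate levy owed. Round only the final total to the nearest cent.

£157,862.40

1 January – 26 January 2028: 33,536 tonnes at £3.70/tonne → £124,083.20
27 January – 31 December 2028: 30,160 tonnes at £1.12/tonne → £33,779.20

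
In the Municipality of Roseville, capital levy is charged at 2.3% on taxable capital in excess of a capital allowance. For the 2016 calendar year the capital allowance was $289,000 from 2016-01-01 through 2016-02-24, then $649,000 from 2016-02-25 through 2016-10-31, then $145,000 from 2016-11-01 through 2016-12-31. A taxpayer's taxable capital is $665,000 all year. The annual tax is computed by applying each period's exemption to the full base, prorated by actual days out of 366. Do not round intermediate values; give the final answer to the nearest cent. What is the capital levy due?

$3,544.26

2016-01-01 to 2016-02-24: 55 days, exemption $289,000 → ($665,000 − $289,000) × 2.3% × 55/366 = $1,299.5628
2016-02-25 to 2016-10-31: 250 days, exemption $649,000 → ($665,000 − $649,000) × 2.3% × 250/366 = $251.3661
2016-11-01 to 2016-12-31: 61 days, exemption $145,000 → ($665,000 − $145,000) × 2.3% × 61/366 = $1,993.3333
Total = $3,544.2623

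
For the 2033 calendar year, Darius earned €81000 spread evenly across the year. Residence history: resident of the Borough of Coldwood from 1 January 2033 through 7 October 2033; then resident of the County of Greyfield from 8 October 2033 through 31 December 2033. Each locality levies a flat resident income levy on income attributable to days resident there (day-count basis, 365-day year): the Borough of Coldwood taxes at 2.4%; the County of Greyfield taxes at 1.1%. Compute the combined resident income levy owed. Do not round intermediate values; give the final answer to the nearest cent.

€1698.78

The Borough of Coldwood, 1 January – 7 October 2033: 280 days → €81000 × 2.4% × 280/365 = €1491.2877
The County of Greyfield, 8 October – 31 December 2033: 85 days → €81000 × 1.1% × 85/365 = €207.4932
Total = €1698.7808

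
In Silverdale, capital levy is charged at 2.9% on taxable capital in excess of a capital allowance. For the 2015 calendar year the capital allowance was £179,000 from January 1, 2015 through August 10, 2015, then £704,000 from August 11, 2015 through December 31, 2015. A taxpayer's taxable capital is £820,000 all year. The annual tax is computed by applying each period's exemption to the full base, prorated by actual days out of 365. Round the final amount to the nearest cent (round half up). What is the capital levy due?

January 1 – August 10, 2015: 222 days, exemption £179,000 → (£820,000 − £179,000) × 2.9% × 222/365 = £11,306.1863
August 11 – December 31, 2015: 143 days, exemption £704,000 → (£820,000 − £704,000) × 2.9% × 143/365 = £1,317.9507
Total = £12,624.1370

£12,624.14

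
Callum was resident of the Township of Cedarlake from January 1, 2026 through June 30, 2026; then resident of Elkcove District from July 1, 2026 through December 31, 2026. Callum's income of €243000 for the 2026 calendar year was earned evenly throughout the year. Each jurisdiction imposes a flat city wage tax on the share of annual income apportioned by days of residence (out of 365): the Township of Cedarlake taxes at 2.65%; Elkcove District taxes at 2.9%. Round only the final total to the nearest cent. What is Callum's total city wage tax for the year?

The Township of Cedarlake, January 1 – June 30, 2026: 181 days → €243000 × 2.65% × 181/365 = €3193.2863
Elkcove District, July 1 – December 31, 2026: 184 days → €243000 × 2.9% × 184/365 = €3552.4603
Total = €6745.7466

€6745.75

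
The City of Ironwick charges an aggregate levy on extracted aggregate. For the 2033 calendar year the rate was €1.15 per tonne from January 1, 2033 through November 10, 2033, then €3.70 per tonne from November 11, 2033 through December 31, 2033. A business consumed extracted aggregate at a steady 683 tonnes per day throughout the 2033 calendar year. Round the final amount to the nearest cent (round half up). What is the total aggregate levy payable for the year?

€375,513.40

January 1 – November 10, 2033: 314 days × 683 tonnes/day = 214,462 tonnes at €1.15/tonne → €246,631.30
November 11 – December 31, 2033: 51 days × 683 tonnes/day = 34,833 tonnes at €3.70/tonne → €128,882.10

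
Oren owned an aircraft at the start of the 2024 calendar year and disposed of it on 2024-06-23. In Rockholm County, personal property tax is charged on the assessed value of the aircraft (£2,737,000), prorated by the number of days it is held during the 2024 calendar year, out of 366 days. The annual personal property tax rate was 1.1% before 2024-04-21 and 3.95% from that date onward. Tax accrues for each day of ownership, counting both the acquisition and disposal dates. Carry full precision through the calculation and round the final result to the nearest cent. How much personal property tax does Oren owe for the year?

2024-01-01 to 2024-04-20: 111 days at 1.1% → £2,737,000 × 1.1% × 111/366 = £9,130.8115
2024-04-21 to 2024-06-23: 64 days at 3.95% → £2,737,000 × 3.95% × 64/366 = £18,904.7432
Total = £28,035.5546

£28,035.55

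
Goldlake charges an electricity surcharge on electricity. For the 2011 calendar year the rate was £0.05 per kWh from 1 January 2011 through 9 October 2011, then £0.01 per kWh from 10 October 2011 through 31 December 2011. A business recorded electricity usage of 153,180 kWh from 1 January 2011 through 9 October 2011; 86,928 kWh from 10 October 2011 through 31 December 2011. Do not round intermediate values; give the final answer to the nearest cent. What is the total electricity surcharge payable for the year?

£8528.28

1 January – 9 October 2011: 153,180 kWh at £0.05/kWh → £7659.00
10 October – 31 December 2011: 86,928 kWh at £0.01/kWh → £869.28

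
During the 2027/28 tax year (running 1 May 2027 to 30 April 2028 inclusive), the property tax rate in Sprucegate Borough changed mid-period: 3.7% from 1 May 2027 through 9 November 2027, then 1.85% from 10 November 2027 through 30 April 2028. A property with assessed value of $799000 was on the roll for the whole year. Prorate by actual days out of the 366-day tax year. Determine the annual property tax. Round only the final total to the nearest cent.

1 May – 9 November 2027: 193 days at 3.7% → $799000 × 3.7% × 193/366 = $15589.2322
10 November 2027 – 30 April 2028: 173 days at 1.85% → $799000 × 1.85% × 173/366 = $6986.8839
Total = $22576.1161

$22576.12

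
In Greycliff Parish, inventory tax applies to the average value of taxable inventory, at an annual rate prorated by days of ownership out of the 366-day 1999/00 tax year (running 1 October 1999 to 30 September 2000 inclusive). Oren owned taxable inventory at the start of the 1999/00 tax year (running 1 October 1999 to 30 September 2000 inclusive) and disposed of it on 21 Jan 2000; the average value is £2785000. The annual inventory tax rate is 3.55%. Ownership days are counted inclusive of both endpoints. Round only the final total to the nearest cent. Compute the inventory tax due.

£30524.67

Days held (1 Oct 1999 – 21 Jan 2000): 113 out of 366
Tax = £2785000 × 3.55% × 113/366 = £30524.6653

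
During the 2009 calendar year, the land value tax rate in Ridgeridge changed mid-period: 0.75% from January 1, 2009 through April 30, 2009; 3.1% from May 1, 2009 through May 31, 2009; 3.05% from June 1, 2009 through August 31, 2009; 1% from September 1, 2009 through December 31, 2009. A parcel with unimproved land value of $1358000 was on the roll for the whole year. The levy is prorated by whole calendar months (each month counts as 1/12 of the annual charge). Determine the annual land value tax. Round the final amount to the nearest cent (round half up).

$21784.58

January 1 – April 30, 2009: 4 months at 0.75% → $1358000 × 0.75% × 4/12 = $3395.0000
May 1 – May 31, 2009: 1 month at 3.1% → $1358000 × 3.1% × 1/12 = $3508.1667
June 1 – August 31, 2009: 3 months at 3.05% → $1358000 × 3.05% × 3/12 = $10354.7500
September 1 – December 31, 2009: 4 months at 1% → $1358000 × 1% × 4/12 = $4526.6667
Total = $21784.5833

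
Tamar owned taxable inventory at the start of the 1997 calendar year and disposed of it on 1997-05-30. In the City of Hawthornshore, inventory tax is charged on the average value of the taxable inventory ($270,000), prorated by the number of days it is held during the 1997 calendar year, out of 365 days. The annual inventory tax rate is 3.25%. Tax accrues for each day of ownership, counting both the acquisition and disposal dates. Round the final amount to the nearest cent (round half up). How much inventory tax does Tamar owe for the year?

Days held (1997-01-01 to 1997-05-30): 150 out of 365
Tax = $270,000 × 3.25% × 150/365 = $3,606.1644

$3,606.16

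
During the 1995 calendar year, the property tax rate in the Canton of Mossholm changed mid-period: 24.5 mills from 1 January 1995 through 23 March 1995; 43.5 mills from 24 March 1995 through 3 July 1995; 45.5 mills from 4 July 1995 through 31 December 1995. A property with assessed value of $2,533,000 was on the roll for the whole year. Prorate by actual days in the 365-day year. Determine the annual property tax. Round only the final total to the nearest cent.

$101,885.59

1 January – 23 March 1995: 82 days at 24.5 mills → $2,533,000 × 2.45% × 82/365 = $13,941.9096
24 March – 3 July 1995: 102 days at 43.5 mills → $2,533,000 × 4.35% × 102/365 = $30,791.5644
4 July – 31 December 1995: 181 days at 45.5 mills → $2,533,000 × 4.55% × 181/365 = $57,152.1137
Total = $101,885.5877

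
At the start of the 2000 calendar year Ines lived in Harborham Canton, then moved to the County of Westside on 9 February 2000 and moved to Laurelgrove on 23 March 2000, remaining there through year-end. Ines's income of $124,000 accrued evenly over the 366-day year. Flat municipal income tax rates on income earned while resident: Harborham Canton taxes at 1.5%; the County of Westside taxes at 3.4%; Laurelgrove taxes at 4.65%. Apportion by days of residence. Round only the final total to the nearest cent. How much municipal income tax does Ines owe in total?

$5,167.68

Harborham Canton, 1 January – 8 February 2000: 39 days → $124,000 × 1.5% × 39/366 = $198.1967
The County of Westside, 9 February – 22 March 2000: 43 days → $124,000 × 3.4% × 43/366 = $495.3224
Laurelgrove, 23 March – 31 December 2000: 284 days → $124,000 × 4.65% × 284/366 = $4,474.1639
Total = $5,167.6831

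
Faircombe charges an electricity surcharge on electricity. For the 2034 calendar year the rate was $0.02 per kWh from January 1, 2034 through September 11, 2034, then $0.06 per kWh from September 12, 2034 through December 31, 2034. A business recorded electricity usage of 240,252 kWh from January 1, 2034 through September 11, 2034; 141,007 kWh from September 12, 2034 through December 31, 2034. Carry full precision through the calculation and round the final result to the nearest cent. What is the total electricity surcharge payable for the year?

January 1 – September 11, 2034: 240,252 kWh at $0.02/kWh → $4,805.04
September 12 – December 31, 2034: 141,007 kWh at $0.06/kWh → $8,460.42

$13,265.46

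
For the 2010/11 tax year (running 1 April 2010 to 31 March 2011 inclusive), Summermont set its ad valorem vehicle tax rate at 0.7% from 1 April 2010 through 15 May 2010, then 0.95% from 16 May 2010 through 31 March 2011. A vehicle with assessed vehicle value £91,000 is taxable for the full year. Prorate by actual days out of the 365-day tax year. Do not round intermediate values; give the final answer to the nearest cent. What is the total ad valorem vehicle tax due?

1 April – 15 May 2010: 45 days at 0.7% → £91,000 × 0.7% × 45/365 = £78.5342
16 May 2010 – 31 March 2011: 320 days at 0.95% → £91,000 × 0.95% × 320/365 = £757.9178
Total = £836.4521

£836.45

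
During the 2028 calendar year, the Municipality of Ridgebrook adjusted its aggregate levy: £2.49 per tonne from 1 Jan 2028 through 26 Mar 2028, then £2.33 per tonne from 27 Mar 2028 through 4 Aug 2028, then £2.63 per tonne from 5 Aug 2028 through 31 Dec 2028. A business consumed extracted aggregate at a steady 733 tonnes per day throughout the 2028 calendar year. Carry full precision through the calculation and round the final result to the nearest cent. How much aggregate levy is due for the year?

1 Jan – 26 Mar 2028: 86 days × 733 tonnes/day = 63,038 tonnes at £2.49/tonne → £156,964.62
27 Mar – 4 Aug 2028: 131 days × 733 tonnes/day = 96,023 tonnes at £2.33/tonne → £223,733.59
5 Aug – 31 Dec 2028: 149 days × 733 tonnes/day = 109,217 tonnes at £2.63/tonne → £287,240.71

£667,938.92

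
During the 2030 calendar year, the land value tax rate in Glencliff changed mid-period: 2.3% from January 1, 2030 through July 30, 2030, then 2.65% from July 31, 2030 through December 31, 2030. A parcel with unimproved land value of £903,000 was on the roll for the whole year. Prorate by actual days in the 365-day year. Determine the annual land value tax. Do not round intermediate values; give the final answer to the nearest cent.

January 1 – July 30, 2030: 211 days at 2.3% → £903,000 × 2.3% × 211/365 = £12,006.1890
July 31 – December 31, 2030: 154 days at 2.65% → £903,000 × 2.65% × 154/365 = £10,096.2822
Total = £22,102.4712

£22,102.47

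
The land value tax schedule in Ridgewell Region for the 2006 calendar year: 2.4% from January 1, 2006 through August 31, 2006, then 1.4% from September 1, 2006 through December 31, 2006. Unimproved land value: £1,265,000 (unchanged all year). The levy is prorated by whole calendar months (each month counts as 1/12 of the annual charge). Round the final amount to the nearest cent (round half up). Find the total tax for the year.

January 1 – August 31, 2006: 8 months at 2.4% → £1,265,000 × 2.4% × 8/12 = £20,240.0000
September 1 – December 31, 2006: 4 months at 1.4% → £1,265,000 × 1.4% × 4/12 = £5,903.3333
Total = £26,143.3333

£26,143.33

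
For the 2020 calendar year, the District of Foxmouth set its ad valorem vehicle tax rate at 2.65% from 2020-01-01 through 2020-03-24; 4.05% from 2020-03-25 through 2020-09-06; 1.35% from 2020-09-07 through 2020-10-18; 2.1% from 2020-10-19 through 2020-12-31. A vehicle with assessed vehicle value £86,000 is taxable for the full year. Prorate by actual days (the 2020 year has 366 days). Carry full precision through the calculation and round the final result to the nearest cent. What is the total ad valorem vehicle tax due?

£2,601.15

2020-01-01 to 2020-03-24: 84 days at 2.65% → £86,000 × 2.65% × 84/366 = £523.0492
2020-03-25 to 2020-09-06: 166 days at 4.05% → £86,000 × 4.05% × 166/366 = £1,579.7213
2020-09-07 to 2020-10-18: 42 days at 1.35% → £86,000 × 1.35% × 42/366 = £133.2295
2020-10-19 to 2020-12-31: 74 days at 2.1% → £86,000 × 2.1% × 74/366 = £365.1475
Total = £2,601.1475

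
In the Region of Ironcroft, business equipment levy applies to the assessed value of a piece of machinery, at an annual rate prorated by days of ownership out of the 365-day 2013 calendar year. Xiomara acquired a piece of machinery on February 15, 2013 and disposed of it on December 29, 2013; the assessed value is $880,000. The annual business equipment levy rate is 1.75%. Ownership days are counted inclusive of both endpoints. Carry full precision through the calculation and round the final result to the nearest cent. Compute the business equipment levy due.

Days held (February 15 – December 29, 2013): 318 out of 365
Tax = $880,000 × 1.75% × 318/365 = $13,416.9863

$13,416.99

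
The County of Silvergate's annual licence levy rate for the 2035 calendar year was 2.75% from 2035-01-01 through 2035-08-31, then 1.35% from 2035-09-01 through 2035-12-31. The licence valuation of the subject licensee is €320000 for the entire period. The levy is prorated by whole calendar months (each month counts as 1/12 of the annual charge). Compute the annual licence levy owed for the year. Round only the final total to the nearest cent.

2035-01-01 to 2035-08-31: 8 months at 2.75% → €320000 × 2.75% × 8/12 = €5866.6667
2035-09-01 to 2035-12-31: 4 months at 1.35% → €320000 × 1.35% × 4/12 = €1440.0000
Total = €7306.6667

€7306.67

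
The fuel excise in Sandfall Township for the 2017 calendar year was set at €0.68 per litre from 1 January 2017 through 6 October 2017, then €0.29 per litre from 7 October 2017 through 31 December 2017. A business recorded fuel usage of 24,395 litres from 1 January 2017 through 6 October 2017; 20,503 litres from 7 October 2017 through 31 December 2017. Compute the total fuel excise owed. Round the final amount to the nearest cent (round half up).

€22,534.47

1 January – 6 October 2017: 24,395 litres at €0.68/litre → €16,588.60
7 October – 31 December 2017: 20,503 litres at €0.29/litre → €5,945.87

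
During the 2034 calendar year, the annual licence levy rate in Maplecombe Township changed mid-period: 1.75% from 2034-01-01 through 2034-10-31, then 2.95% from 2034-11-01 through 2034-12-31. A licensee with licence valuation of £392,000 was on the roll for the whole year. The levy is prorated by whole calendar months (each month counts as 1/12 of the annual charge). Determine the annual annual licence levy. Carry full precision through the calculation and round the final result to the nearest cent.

2034-01-01 to 2034-10-31: 10 months at 1.75% → £392,000 × 1.75% × 10/12 = £5,716.6667
2034-11-01 to 2034-12-31: 2 months at 2.95% → £392,000 × 2.95% × 2/12 = £1,927.3333
Total = £7,644.0000

£7,644.00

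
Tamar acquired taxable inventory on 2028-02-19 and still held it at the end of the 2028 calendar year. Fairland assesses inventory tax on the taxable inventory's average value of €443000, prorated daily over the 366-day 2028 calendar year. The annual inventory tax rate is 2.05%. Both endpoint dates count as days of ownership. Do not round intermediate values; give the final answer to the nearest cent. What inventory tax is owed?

€7865.67

Days held (2028-02-19 to 2028-12-31): 317 out of 366
Tax = €443000 × 2.05% × 317/366 = €7865.6708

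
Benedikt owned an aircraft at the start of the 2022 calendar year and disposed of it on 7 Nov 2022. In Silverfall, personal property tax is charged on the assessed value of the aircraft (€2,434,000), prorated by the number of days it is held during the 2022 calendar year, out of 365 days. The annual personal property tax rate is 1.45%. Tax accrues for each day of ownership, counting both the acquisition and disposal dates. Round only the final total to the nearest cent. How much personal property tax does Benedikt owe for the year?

Days held (1 Jan – 7 Nov 2022): 311 out of 365
Tax = €2,434,000 × 1.45% × 311/365 = €30,071.5699

€30,071.57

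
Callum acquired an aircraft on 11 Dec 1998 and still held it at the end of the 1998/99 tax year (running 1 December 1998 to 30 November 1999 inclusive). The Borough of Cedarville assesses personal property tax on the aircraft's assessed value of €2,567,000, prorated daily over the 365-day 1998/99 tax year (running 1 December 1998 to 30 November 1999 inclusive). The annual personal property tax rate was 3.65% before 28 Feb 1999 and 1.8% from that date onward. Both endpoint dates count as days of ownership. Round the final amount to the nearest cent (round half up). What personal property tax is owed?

€55,218.63

11 Dec 1998 – 27 Feb 1999: 79 days at 3.65% → €2,567,000 × 3.65% × 79/365 = €20,279.3000
28 Feb – 30 Nov 1999: 276 days at 1.8% → €2,567,000 × 1.8% × 276/365 = €34,939.3315
Total = €55,218.6315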